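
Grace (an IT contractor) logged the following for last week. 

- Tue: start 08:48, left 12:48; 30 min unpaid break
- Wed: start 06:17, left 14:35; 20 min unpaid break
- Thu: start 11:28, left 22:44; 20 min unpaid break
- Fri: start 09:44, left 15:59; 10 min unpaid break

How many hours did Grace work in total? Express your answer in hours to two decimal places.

Tue: 08:48–12:48 = 4 h 0 min; less 30 min break → 3 h 30 min
Wed: 06:17–14:35 = 8 h 18 min; less 20 min break → 7 h 58 min
Thu: 11:28–22:44 = 11 h 16 min; less 20 min break → 10 h 56 min
Fri: 09:44–15:59 = 6 h 15 min; less 10 min break → 6 h 5 min
Total: 3 h 30 min + 7 h 58 min + 10 h 56 min + 6 h 5 min = 28 h 29 min.

28.48 hours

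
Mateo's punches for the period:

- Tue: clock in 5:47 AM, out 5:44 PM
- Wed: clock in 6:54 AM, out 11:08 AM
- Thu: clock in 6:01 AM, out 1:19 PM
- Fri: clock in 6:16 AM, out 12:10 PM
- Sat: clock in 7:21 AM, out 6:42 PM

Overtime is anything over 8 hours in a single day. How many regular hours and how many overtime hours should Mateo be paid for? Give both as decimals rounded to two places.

Regular 33.43 hours, overtime 7.30 hours

Tue: 5:47 AM–5:44 PM = 11 h 57 min
Wed: 6:54 AM–11:08 AM = 4 h 14 min
Thu: 6:01 AM–1:19 PM = 7 h 18 min
Fri: 6:16 AM–12:10 PM = 5 h 54 min
Sat: 7:21 AM–6:42 PM = 11 h 21 min
Tue reg 8 h 0 min / OT 3 h 57 min; Wed reg 4 h 14 min / OT 0 h 0 min; Thu reg 7 h 18 min / OT 0 h 0 min; Fri reg 5 h 54 min / OT 0 h 0 min; Sat reg 8 h 0 min / OT 3 h 21 min.
Totals: regular 33 h 26 min, overtime 7 h 18 min.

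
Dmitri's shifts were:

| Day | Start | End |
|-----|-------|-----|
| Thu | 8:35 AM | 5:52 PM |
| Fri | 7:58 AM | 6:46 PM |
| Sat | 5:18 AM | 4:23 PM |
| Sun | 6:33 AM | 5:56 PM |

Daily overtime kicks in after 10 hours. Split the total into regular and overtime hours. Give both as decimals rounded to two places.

Thu: 8:35 AM–5:52 PM = 9 h 17 min
Fri: 7:58 AM–6:46 PM = 10 h 48 min
Sat: 5:18 AM–4:23 PM = 11 h 5 min
Sun: 6:33 AM–5:56 PM = 11 h 23 min
Thu reg 9 h 17 min / OT 0 h 0 min; Fri reg 10 h 0 min / OT 0 h 48 min; Sat reg 10 h 0 min / OT 1 h 5 min; Sun reg 10 h 0 min / OT 1 h 23 min.
Totals: regular 39 h 17 min, overtime 3 h 16 min.

Regular 39.28 hours, overtime 3.27 hours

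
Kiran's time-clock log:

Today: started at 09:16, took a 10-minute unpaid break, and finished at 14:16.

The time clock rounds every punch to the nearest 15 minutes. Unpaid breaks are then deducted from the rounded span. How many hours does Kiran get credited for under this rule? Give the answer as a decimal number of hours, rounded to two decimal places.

Today: in 09:16→09:15, out 14:16→14:15; 5 h 0 min − 10 min = 4 h 50 min

4.83 hours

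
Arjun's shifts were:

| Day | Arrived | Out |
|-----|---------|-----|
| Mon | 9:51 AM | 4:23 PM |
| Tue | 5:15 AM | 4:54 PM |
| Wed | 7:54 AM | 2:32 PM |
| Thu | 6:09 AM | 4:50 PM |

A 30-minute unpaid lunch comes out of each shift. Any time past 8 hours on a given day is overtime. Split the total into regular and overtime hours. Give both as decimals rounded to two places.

Regular 28.17 hours, overtime 5.33 hours

Mon: 9:51 AM–4:23 PM = 6 h 32 min; less 30 min break → 6 h 2 min
Tue: 5:15 AM–4:54 PM = 11 h 39 min; less 30 min break → 11 h 9 min
Wed: 7:54 AM–2:32 PM = 6 h 38 min; less 30 min break → 6 h 8 min
Thu: 6:09 AM–4:50 PM = 10 h 41 min; less 30 min break → 10 h 11 min
Mon reg 6 h 2 min / OT 0 h 0 min; Tue reg 8 h 0 min / OT 3 h 9 min; Wed reg 6 h 8 min / OT 0 h 0 min; Thu reg 8 h 0 min / OT 2 h 11 min.
Totals: regular 28 h 10 min, overtime 5 h 20 min.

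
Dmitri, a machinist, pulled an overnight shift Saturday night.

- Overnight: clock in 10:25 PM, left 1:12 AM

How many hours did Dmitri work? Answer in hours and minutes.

Overnight: 10:25 PM → midnight = 1 h 35 min; midnight → 1:12 AM = 1 h 12 min; span 2 h 47 min

2 h 47 min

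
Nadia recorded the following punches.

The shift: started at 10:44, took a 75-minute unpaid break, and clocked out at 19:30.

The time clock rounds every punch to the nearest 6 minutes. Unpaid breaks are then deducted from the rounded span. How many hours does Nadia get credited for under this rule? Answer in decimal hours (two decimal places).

The shift: in 10:44→10:42, out 19:30→19:30; 8 h 48 min − 75 min = 7 h 33 min

7.55 hours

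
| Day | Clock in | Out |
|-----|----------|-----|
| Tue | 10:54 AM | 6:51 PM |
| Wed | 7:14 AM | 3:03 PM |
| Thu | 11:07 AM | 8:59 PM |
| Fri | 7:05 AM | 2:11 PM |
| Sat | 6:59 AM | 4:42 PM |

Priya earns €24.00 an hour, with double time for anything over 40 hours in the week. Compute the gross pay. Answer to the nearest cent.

€1077.60

Tue: 10:54 AM–6:51 PM = 7 h 57 min
Wed: 7:14 AM–3:03 PM = 7 h 49 min
Thu: 11:07 AM–8:59 PM = 9 h 52 min
Fri: 7:05 AM–2:11 PM = 7 h 6 min
Sat: 6:59 AM–4:42 PM = 9 h 43 min
Total worked: 42 h 27 min = 2547 min.
Regular 40 h 0 min = 2400 min at €24.00/h; overtime 2 h 27 min = 147 min at €48.00/h.
Pay = (2400 × €24.00 + 147 × €48.00) ÷ 60 = €1077.60.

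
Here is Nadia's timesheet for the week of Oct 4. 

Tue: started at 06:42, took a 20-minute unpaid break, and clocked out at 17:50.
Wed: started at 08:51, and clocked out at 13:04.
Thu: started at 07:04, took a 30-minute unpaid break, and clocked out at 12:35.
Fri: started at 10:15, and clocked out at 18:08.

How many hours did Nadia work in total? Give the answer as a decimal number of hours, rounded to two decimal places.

27.92 hours

Tue: 06:42–17:50 = 11 h 8 min; less 20 min break → 10 h 48 min
Wed: 08:51–13:04 = 4 h 13 min
Thu: 07:04–12:35 = 5 h 31 min; less 30 min break → 5 h 1 min
Fri: 10:15–18:08 = 7 h 53 min
Total: 10 h 48 min + 4 h 13 min + 5 h 1 min + 7 h 53 min = 27 h 55 min.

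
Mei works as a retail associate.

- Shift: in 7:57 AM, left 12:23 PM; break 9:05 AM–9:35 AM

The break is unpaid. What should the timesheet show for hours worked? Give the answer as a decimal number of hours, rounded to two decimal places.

Shift: 7:57 AM–12:23 PM = 4 h 26 min; less 30 min break → 3 h 56 min

3.93 hours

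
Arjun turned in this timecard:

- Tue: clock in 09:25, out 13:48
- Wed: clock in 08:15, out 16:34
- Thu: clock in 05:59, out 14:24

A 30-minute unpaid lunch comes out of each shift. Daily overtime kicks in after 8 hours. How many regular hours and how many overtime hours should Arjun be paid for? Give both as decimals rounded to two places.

Tue: 09:25–13:48 = 4 h 23 min; less 30 min break → 3 h 53 min
Wed: 08:15–16:34 = 8 h 19 min; less 30 min break → 7 h 49 min
Thu: 05:59–14:24 = 8 h 25 min; less 30 min break → 7 h 55 min
Tue reg 3 h 53 min / OT 0 h 0 min; Wed reg 7 h 49 min / OT 0 h 0 min; Thu reg 7 h 55 min / OT 0 h 0 min.
Totals: regular 19 h 37 min, overtime 0 h 0 min.

Regular 19.62 hours, overtime 0.00 hours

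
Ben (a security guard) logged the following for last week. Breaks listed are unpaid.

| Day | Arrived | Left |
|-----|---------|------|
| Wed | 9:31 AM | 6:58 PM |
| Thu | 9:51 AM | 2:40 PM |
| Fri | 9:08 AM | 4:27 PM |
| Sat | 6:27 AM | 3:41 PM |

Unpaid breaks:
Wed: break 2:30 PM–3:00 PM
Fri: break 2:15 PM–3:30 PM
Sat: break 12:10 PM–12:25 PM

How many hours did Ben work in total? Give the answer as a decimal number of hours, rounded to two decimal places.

28.82 hours

Wed: 9:31 AM–6:58 PM = 9 h 27 min; less 30 min break → 8 h 57 min
Thu: 9:51 AM–2:40 PM = 4 h 49 min
Fri: 9:08 AM–4:27 PM = 7 h 19 min; less 75 min break → 6 h 4 min
Sat: 6:27 AM–3:41 PM = 9 h 14 min; less 15 min break → 8 h 59 min
Total: 8 h 57 min + 4 h 49 min + 6 h 4 min + 8 h 59 min = 28 h 49 min.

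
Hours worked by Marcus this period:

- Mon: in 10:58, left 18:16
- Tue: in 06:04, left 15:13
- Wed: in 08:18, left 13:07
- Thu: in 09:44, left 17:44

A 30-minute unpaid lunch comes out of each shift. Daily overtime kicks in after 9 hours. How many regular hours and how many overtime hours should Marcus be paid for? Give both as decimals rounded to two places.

Regular 27.27 hours, overtime 0.00 hours

Mon: 10:58–18:16 = 7 h 18 min; less 30 min break → 6 h 48 min
Tue: 06:04–15:13 = 9 h 9 min; less 30 min break → 8 h 39 min
Wed: 08:18–13:07 = 4 h 49 min; less 30 min break → 4 h 19 min
Thu: 09:44–17:44 = 8 h 0 min; less 30 min break → 7 h 30 min
Mon reg 6 h 48 min / OT 0 h 0 min; Tue reg 8 h 39 min / OT 0 h 0 min; Wed reg 4 h 19 min / OT 0 h 0 min; Thu reg 7 h 30 min / OT 0 h 0 min.
Totals: regular 27 h 16 min, overtime 0 h 0 min.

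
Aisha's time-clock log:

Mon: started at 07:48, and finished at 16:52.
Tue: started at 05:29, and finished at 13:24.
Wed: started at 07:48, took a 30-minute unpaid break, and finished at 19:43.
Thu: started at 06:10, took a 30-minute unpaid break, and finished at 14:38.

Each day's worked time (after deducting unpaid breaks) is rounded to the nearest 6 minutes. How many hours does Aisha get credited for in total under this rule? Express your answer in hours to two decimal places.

Mon: 07:48–16:52 = 9 h 4 min → rounds to 9 h 6 min
Tue: 05:29–13:24 = 7 h 55 min → rounds to 7 h 54 min
Wed: 07:48–19:43 = 11 h 55 min − 30 min = 11 h 25 min → rounds to 11 h 24 min
Thu: 06:10–14:38 = 8 h 28 min − 30 min = 7 h 58 min → rounds to 8 h 0 min
Total credited: 36 h 24 min.

36.40 hours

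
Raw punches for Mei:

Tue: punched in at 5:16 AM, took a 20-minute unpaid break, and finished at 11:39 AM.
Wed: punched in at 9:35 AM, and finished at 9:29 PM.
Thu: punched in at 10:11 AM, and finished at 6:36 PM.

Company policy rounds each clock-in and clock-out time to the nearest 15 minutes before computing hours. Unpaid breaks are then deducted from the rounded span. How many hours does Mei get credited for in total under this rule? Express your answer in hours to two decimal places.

26.42 hours

Tue: in 5:16 AM→5:15 AM, out 11:39 AM→11:45 AM; 6 h 30 min − 20 min = 6 h 10 min
Wed: in 9:35 AM→9:30 AM, out 9:29 PM→9:30 PM; 12 h 0 min
Thu: in 10:11 AM→10:15 AM, out 6:36 PM→6:30 PM; 8 h 15 min
Total credited: 26 h 25 min.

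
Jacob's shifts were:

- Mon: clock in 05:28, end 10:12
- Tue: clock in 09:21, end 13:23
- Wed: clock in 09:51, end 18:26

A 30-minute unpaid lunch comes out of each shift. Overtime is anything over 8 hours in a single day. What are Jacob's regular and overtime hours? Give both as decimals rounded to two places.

Regular 15.77 hours, overtime 0.08 hours

Mon: 05:28–10:12 = 4 h 44 min; less 30 min break → 4 h 14 min
Tue: 09:21–13:23 = 4 h 2 min; less 30 min break → 3 h 32 min
Wed: 09:51–18:26 = 8 h 35 min; less 30 min break → 8 h 5 min
Mon reg 4 h 14 min / OT 0 h 0 min; Tue reg 3 h 32 min / OT 0 h 0 min; Wed reg 8 h 0 min / OT 0 h 5 min.
Totals: regular 15 h 46 min, overtime 0 h 5 min.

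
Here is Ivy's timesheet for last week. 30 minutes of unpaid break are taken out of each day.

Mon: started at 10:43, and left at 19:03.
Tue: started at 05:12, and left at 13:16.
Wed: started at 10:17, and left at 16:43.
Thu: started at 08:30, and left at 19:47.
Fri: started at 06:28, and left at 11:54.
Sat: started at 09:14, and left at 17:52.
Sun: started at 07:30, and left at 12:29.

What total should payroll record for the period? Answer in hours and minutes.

Mon: 10:43–19:03 = 8 h 20 min; less 30 min break → 7 h 50 min
Tue: 05:12–13:16 = 8 h 4 min; less 30 min break → 7 h 34 min
Wed: 10:17–16:43 = 6 h 26 min; less 30 min break → 5 h 56 min
Thu: 08:30–19:47 = 11 h 17 min; less 30 min break → 10 h 47 min
Fri: 06:28–11:54 = 5 h 26 min; less 30 min break → 4 h 56 min
Sat: 09:14–17:52 = 8 h 38 min; less 30 min break → 8 h 8 min
Sun: 07:30–12:29 = 4 h 59 min; less 30 min break → 4 h 29 min
Total: 7 h 50 min + 7 h 34 min + 5 h 56 min + 10 h 47 min + 4 h 56 min + 8 h 8 min + 4 h 29 min = 49 h 40 min.

49 h 40 min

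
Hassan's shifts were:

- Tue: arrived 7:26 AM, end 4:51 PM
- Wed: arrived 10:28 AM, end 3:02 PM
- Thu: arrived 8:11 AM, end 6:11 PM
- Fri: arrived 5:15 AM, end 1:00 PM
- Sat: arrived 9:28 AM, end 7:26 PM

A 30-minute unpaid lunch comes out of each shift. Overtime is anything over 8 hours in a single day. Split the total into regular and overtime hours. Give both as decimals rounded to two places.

Tue: 7:26 AM–4:51 PM = 9 h 25 min; less 30 min break → 8 h 55 min
Wed: 10:28 AM–3:02 PM = 4 h 34 min; less 30 min break → 4 h 4 min
Thu: 8:11 AM–6:11 PM = 10 h 0 min; less 30 min break → 9 h 30 min
Fri: 5:15 AM–1:00 PM = 7 h 45 min; less 30 min break → 7 h 15 min
Sat: 9:28 AM–7:26 PM = 9 h 58 min; less 30 min break → 9 h 28 min
Tue reg 8 h 0 min / OT 0 h 55 min; Wed reg 4 h 4 min / OT 0 h 0 min; Thu reg 8 h 0 min / OT 1 h 30 min; Fri reg 7 h 15 min / OT 0 h 0 min; Sat reg 8 h 0 min / OT 1 h 28 min.
Totals: regular 35 h 19 min, overtime 3 h 53 min.

Regular 35.32 hours, overtime 3.88 hours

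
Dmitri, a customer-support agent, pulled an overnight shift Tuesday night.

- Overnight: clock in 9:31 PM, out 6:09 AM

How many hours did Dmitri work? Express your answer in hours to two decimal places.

8.63 hours

Overnight: 9:31 PM → midnight = 2 h 29 min; midnight → 6:09 AM = 6 h 9 min; span 8 h 38 min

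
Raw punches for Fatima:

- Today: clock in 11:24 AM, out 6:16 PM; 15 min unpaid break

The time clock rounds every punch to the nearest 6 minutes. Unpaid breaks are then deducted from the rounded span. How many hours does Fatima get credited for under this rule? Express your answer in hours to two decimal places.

6.65 hours

Today: in 11:24 AM→11:24 AM, out 6:16 PM→6:18 PM; 6 h 54 min − 15 min = 6 h 39 min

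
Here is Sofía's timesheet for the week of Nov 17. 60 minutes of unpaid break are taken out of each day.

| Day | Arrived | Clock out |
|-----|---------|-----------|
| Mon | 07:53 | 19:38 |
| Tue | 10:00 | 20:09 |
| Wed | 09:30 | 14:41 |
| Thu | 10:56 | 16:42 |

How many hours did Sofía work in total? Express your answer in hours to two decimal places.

Mon: 07:53–19:38 = 11 h 45 min; less 60 min break → 10 h 45 min
Tue: 10:00–20:09 = 10 h 9 min; less 60 min break → 9 h 9 min
Wed: 09:30–14:41 = 5 h 11 min; less 60 min break → 4 h 11 min
Thu: 10:56–16:42 = 5 h 46 min; less 60 min break → 4 h 46 min
Total: 10 h 45 min + 9 h 9 min + 4 h 11 min + 4 h 46 min = 28 h 51 min.

28.85 hours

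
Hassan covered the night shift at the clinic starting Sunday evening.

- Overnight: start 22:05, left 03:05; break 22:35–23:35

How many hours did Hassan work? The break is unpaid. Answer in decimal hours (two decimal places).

4.00 hours

Overnight: 22:05 → midnight = 1 h 55 min; midnight → 03:05 = 3 h 5 min; span 5 h 0 min; less 60 min break → 4 h 0 min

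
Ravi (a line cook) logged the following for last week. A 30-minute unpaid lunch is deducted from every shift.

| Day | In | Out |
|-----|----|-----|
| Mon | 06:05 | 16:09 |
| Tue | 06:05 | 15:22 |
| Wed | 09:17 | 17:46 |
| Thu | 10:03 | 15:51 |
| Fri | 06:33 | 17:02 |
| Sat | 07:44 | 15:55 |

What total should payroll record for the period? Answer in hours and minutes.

Mon: 06:05–16:09 = 10 h 4 min; less 30 min break → 9 h 34 min
Tue: 06:05–15:22 = 9 h 17 min; less 30 min break → 8 h 47 min
Wed: 09:17–17:46 = 8 h 29 min; less 30 min break → 7 h 59 min
Thu: 10:03–15:51 = 5 h 48 min; less 30 min break → 5 h 18 min
Fri: 06:33–17:02 = 10 h 29 min; less 30 min break → 9 h 59 min
Sat: 07:44–15:55 = 8 h 11 min; less 30 min break → 7 h 41 min
Total: 9 h 34 min + 8 h 47 min + 7 h 59 min + 5 h 18 min + 9 h 59 min + 7 h 41 min = 49 h 18 min.

49 h 18 min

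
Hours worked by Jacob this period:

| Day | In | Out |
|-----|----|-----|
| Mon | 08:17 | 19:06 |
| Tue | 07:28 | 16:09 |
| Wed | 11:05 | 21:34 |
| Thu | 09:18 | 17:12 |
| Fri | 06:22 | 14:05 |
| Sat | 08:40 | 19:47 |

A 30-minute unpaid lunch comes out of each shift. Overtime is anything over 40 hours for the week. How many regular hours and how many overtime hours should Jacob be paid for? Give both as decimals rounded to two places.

Mon: 08:17–19:06 = 10 h 49 min; less 30 min break → 10 h 19 min
Tue: 07:28–16:09 = 8 h 41 min; less 30 min break → 8 h 11 min
Wed: 11:05–21:34 = 10 h 29 min; less 30 min break → 9 h 59 min
Thu: 09:18–17:12 = 7 h 54 min; less 30 min break → 7 h 24 min
Fri: 06:22–14:05 = 7 h 43 min; less 30 min break → 7 h 13 min
Sat: 08:40–19:47 = 11 h 7 min; less 30 min break → 10 h 37 min
Total worked: 53 h 43 min = 53.72 h.
Threshold 40 h → overtime 13 h 43 min, regular 40 h 0 min.

Regular 40.00 hours, overtime 13.72 hours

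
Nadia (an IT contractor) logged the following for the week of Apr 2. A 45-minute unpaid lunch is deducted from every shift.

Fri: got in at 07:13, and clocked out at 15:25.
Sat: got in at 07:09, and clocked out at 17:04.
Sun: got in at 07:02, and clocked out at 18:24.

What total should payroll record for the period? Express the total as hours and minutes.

Fri: 07:13–15:25 = 8 h 12 min; less 45 min break → 7 h 27 min
Sat: 07:09–17:04 = 9 h 55 min; less 45 min break → 9 h 10 min
Sun: 07:02–18:24 = 11 h 22 min; less 45 min break → 10 h 37 min
Total: 7 h 27 min + 9 h 10 min + 10 h 37 min = 27 h 14 min.

27 h 14 min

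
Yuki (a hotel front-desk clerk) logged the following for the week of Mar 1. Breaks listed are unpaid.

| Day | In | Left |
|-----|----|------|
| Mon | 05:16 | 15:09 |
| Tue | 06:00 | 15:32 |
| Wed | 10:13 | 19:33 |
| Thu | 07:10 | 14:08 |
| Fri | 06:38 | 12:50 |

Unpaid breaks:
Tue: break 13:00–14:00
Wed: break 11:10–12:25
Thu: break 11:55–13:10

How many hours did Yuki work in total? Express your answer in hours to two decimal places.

38.42 hours

Mon: 05:16–15:09 = 9 h 53 min
Tue: 06:00–15:32 = 9 h 32 min; less 60 min break → 8 h 32 min
Wed: 10:13–19:33 = 9 h 20 min; less 75 min break → 8 h 5 min
Thu: 07:10–14:08 = 6 h 58 min; less 75 min break → 5 h 43 min
Fri: 06:38–12:50 = 6 h 12 min
Total: 9 h 53 min + 8 h 32 min + 8 h 5 min + 5 h 43 min + 6 h 12 min = 38 h 25 min.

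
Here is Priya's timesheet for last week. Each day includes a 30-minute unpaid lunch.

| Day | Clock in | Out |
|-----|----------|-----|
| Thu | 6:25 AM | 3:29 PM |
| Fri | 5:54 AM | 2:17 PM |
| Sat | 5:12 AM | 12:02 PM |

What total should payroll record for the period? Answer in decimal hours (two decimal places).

22.78 hours

Thu: 6:25 AM–3:29 PM = 9 h 4 min; less 30 min break → 8 h 34 min
Fri: 5:54 AM–2:17 PM = 8 h 23 min; less 30 min break → 7 h 53 min
Sat: 5:12 AM–12:02 PM = 6 h 50 min; less 30 min break → 6 h 20 min
Total: 8 h 34 min + 7 h 53 min + 6 h 20 min = 22 h 47 min.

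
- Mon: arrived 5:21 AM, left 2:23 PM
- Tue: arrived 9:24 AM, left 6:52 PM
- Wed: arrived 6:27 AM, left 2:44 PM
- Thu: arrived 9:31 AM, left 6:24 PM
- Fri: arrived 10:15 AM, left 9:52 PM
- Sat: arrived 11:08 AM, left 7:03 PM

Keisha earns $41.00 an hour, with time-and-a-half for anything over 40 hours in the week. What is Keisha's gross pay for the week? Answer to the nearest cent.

Mon: 5:21 AM–2:23 PM = 9 h 2 min
Tue: 9:24 AM–6:52 PM = 9 h 28 min
Wed: 6:27 AM–2:44 PM = 8 h 17 min
Thu: 9:31 AM–6:24 PM = 8 h 53 min
Fri: 10:15 AM–9:52 PM = 11 h 37 min
Sat: 11:08 AM–7:03 PM = 7 h 55 min
Total worked: 55 h 12 min = 3312 min.
Regular 40 h 0 min = 2400 min at $41.00/h; overtime 15 h 12 min = 912 min at $61.50/h.
Pay = (2400 × $41.00 + 912 × $61.50) ÷ 60 = $2574.80.

$2574.80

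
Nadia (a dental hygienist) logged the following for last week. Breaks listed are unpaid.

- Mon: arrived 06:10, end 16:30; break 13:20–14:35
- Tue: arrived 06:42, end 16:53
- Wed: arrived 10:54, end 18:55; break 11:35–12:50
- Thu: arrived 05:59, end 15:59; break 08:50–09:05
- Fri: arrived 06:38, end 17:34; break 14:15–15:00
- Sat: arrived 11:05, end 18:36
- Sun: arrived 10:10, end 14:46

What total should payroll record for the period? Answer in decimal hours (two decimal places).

58.08 hours

Mon: 06:10–16:30 = 10 h 20 min; less 75 min break → 9 h 5 min
Tue: 06:42–16:53 = 10 h 11 min
Wed: 10:54–18:55 = 8 h 1 min; less 75 min break → 6 h 46 min
Thu: 05:59–15:59 = 10 h 0 min; less 15 min break → 9 h 45 min
Fri: 06:38–17:34 = 10 h 56 min; less 45 min break → 10 h 11 min
Sat: 11:05–18:36 = 7 h 31 min
Sun: 10:10–14:46 = 4 h 36 min
Total: 9 h 5 min + 10 h 11 min + 6 h 46 min + 9 h 45 min + 10 h 11 min + 7 h 31 min + 4 h 36 min = 58 h 5 min.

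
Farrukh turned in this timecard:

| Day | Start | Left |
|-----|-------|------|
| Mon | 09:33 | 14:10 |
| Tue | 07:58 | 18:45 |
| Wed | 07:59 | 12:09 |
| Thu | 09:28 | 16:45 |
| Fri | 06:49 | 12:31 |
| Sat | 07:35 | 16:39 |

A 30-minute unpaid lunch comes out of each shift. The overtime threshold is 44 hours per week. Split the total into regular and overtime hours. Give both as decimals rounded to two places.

Mon: 09:33–14:10 = 4 h 37 min; less 30 min break → 4 h 7 min
Tue: 07:58–18:45 = 10 h 47 min; less 30 min break → 10 h 17 min
Wed: 07:59–12:09 = 4 h 10 min; less 30 min break → 3 h 40 min
Thu: 09:28–16:45 = 7 h 17 min; less 30 min break → 6 h 47 min
Fri: 06:49–12:31 = 5 h 42 min; less 30 min break → 5 h 12 min
Sat: 07:35–16:39 = 9 h 4 min; less 30 min break → 8 h 34 min
Total worked: 38 h 37 min = 38.62 h.
Threshold 44 h → overtime 0 h 0 min, regular 38 h 37 min.

Regular 38.62 hours, overtime 0.00 hours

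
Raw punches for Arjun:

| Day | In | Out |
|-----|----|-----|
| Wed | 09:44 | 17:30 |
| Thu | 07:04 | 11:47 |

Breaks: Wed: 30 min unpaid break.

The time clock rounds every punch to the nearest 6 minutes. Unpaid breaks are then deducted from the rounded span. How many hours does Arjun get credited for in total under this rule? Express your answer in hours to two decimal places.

12.00 hours

Wed: in 09:44→09:42, out 17:30→17:30; 7 h 48 min − 30 min = 7 h 18 min
Thu: in 07:04→07:06, out 11:47→11:48; 4 h 42 min
Total credited: 12 h 0 min.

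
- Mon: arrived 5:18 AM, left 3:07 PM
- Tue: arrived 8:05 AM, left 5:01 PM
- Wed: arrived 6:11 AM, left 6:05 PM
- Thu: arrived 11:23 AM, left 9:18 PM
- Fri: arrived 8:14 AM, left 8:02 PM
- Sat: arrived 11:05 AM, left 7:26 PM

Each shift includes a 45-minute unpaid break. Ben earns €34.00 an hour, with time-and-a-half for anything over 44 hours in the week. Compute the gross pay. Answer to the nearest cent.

€2119.05

Mon: 5:18 AM–3:07 PM = 9 h 49 min; less 45 min break → 9 h 4 min
Tue: 8:05 AM–5:01 PM = 8 h 56 min; less 45 min break → 8 h 11 min
Wed: 6:11 AM–6:05 PM = 11 h 54 min; less 45 min break → 11 h 9 min
Thu: 11:23 AM–9:18 PM = 9 h 55 min; less 45 min break → 9 h 10 min
Fri: 8:14 AM–8:02 PM = 11 h 48 min; less 45 min break → 11 h 3 min
Sat: 11:05 AM–7:26 PM = 8 h 21 min; less 45 min break → 7 h 36 min
Total worked: 56 h 13 min = 3373 min.
Regular 44 h 0 min = 2640 min at €34.00/h; overtime 12 h 13 min = 733 min at €51.00/h.
Pay = (2640 × €34.00 + 733 × €51.00) ÷ 60 = €2119.05.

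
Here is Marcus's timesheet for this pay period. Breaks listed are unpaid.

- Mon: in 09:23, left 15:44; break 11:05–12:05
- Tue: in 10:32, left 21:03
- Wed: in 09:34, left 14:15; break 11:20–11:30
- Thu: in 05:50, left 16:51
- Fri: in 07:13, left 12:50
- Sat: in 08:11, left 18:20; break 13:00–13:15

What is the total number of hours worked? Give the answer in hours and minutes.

46 h 55 min

Mon: 09:23–15:44 = 6 h 21 min; less 60 min break → 5 h 21 min
Tue: 10:32–21:03 = 10 h 31 min
Wed: 09:34–14:15 = 4 h 41 min; less 10 min break → 4 h 31 min
Thu: 05:50–16:51 = 11 h 1 min
Fri: 07:13–12:50 = 5 h 37 min
Sat: 08:11–18:20 = 10 h 9 min; less 15 min break → 9 h 54 min
Total: 5 h 21 min + 10 h 31 min + 4 h 31 min + 11 h 1 min + 5 h 37 min + 9 h 54 min = 46 h 55 min.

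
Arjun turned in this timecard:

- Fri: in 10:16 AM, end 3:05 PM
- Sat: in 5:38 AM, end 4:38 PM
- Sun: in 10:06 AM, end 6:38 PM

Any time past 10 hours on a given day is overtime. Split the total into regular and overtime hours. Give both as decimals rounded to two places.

Regular 23.35 hours, overtime 1.00 hours

Fri: 10:16 AM–3:05 PM = 4 h 49 min
Sat: 5:38 AM–4:38 PM = 11 h 0 min
Sun: 10:06 AM–6:38 PM = 8 h 32 min
Fri reg 4 h 49 min / OT 0 h 0 min; Sat reg 10 h 0 min / OT 1 h 0 min; Sun reg 8 h 32 min / OT 0 h 0 min.
Totals: regular 23 h 21 min, overtime 1 h 0 min.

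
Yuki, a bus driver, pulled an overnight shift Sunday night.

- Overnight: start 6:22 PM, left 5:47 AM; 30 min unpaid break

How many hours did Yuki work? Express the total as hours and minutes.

10 h 55 min

Overnight: 6:22 PM → midnight = 5 h 38 min; midnight → 5:47 AM = 5 h 47 min; span 11 h 25 min; less 30 min break → 10 h 55 min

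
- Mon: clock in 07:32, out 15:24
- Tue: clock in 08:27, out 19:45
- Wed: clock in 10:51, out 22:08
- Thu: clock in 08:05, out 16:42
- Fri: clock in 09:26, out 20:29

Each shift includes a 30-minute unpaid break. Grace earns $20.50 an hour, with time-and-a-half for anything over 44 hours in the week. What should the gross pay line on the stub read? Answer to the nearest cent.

$1013.21

Mon: 07:32–15:24 = 7 h 52 min; less 30 min break → 7 h 22 min
Tue: 08:27–19:45 = 11 h 18 min; less 30 min break → 10 h 48 min
Wed: 10:51–22:08 = 11 h 17 min; less 30 min break → 10 h 47 min
Thu: 08:05–16:42 = 8 h 37 min; less 30 min break → 8 h 7 min
Fri: 09:26–20:29 = 11 h 3 min; less 30 min break → 10 h 33 min
Total worked: 47 h 37 min = 2857 min.
Regular 44 h 0 min = 2640 min at $20.50/h; overtime 3 h 37 min = 217 min at $30.75/h.
Pay = (2640 × $20.50 + 217 × $30.75) ÷ 60 = $1013.21.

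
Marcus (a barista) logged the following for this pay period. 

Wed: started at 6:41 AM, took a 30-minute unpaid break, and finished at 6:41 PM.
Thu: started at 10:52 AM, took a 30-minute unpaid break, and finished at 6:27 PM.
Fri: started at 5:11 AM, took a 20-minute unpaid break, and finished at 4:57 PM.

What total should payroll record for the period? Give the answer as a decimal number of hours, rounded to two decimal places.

30.02 hours

Wed: 6:41 AM–6:41 PM = 12 h 0 min; less 30 min break → 11 h 30 min
Thu: 10:52 AM–6:27 PM = 7 h 35 min; less 30 min break → 7 h 5 min
Fri: 5:11 AM–4:57 PM = 11 h 46 min; less 20 min break → 11 h 26 min
Total: 11 h 30 min + 7 h 5 min + 11 h 26 min = 30 h 1 min.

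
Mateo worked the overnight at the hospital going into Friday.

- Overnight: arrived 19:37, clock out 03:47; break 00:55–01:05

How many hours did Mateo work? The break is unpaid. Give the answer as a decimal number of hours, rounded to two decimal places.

8.00 hours

Overnight: 19:37 → midnight = 4 h 23 min; midnight → 03:47 = 3 h 47 min; span 8 h 10 min; less 10 min break → 8 h 0 min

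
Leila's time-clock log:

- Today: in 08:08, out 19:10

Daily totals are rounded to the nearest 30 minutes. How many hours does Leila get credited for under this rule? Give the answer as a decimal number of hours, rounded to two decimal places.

Today: 08:08–19:10 = 11 h 2 min → rounds to 11 h 0 min

11.00 hours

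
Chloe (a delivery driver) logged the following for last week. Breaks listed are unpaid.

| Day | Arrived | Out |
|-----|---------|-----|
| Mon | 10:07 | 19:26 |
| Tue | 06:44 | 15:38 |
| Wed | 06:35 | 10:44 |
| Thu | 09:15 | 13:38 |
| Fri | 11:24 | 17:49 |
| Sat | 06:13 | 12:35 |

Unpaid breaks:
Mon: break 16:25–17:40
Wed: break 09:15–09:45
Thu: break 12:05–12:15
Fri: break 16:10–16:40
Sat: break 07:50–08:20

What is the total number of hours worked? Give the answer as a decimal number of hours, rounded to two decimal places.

36.62 hours

Mon: 10:07–19:26 = 9 h 19 min; less 75 min break → 8 h 4 min
Tue: 06:44–15:38 = 8 h 54 min
Wed: 06:35–10:44 = 4 h 9 min; less 30 min break → 3 h 39 min
Thu: 09:15–13:38 = 4 h 23 min; less 10 min break → 4 h 13 min
Fri: 11:24–17:49 = 6 h 25 min; less 30 min break → 5 h 55 min
Sat: 06:13–12:35 = 6 h 22 min; less 30 min break → 5 h 52 min
Total: 8 h 4 min + 8 h 54 min + 3 h 39 min + 4 h 13 min + 5 h 55 min + 5 h 52 min = 36 h 37 min.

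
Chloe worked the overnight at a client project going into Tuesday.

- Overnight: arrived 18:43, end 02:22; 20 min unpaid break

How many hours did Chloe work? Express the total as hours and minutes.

7 h 19 min

Overnight: 18:43 → midnight = 5 h 17 min; midnight → 02:22 = 2 h 22 min; span 7 h 39 min; less 20 min break → 7 h 19 min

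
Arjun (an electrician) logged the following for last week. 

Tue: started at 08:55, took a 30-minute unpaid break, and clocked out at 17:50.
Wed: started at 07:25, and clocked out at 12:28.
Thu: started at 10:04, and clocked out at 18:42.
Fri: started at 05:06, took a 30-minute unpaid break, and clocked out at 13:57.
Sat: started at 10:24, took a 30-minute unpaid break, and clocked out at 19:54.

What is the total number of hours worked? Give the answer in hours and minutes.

39 h 27 min

Tue: 08:55–17:50 = 8 h 55 min; less 30 min break → 8 h 25 min
Wed: 07:25–12:28 = 5 h 3 min
Thu: 10:04–18:42 = 8 h 38 min
Fri: 05:06–13:57 = 8 h 51 min; less 30 min break → 8 h 21 min
Sat: 10:24–19:54 = 9 h 30 min; less 30 min break → 9 h 0 min
Total: 8 h 25 min + 5 h 3 min + 8 h 38 min + 8 h 21 min + 9 h 0 min = 39 h 27 min.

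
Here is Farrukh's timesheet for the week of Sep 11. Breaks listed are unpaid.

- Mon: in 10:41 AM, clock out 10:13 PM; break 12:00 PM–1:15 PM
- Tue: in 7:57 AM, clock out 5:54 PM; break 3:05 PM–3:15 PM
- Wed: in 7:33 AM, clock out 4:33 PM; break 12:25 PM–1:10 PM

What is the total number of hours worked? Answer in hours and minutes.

28 h 19 min

Mon: 10:41 AM–10:13 PM = 11 h 32 min; less 75 min break → 10 h 17 min
Tue: 7:57 AM–5:54 PM = 9 h 57 min; less 10 min break → 9 h 47 min
Wed: 7:33 AM–4:33 PM = 9 h 0 min; less 45 min break → 8 h 15 min
Total: 10 h 17 min + 9 h 47 min + 8 h 15 min = 28 h 19 min.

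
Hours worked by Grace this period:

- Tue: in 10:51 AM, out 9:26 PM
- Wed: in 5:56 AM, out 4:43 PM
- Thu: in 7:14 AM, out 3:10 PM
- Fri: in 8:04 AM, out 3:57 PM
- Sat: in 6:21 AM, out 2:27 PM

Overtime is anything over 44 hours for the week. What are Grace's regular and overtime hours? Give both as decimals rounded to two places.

Tue: 10:51 AM–9:26 PM = 10 h 35 min
Wed: 5:56 AM–4:43 PM = 10 h 47 min
Thu: 7:14 AM–3:10 PM = 7 h 56 min
Fri: 8:04 AM–3:57 PM = 7 h 53 min
Sat: 6:21 AM–2:27 PM = 8 h 6 min
Total worked: 45 h 17 min = 45.28 h.
Threshold 44 h → overtime 1 h 17 min, regular 44 h 0 min.

Regular 44.00 hours, overtime 1.28 hours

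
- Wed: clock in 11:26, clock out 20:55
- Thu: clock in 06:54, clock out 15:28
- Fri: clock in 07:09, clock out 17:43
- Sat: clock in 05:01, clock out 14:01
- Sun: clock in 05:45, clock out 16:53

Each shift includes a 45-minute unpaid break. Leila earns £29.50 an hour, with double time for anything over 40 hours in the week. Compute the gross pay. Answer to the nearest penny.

£1475.00

Wed: 11:26–20:55 = 9 h 29 min; less 45 min break → 8 h 44 min
Thu: 06:54–15:28 = 8 h 34 min; less 45 min break → 7 h 49 min
Fri: 07:09–17:43 = 10 h 34 min; less 45 min break → 9 h 49 min
Sat: 05:01–14:01 = 9 h 0 min; less 45 min break → 8 h 15 min
Sun: 05:45–16:53 = 11 h 8 min; less 45 min break → 10 h 23 min
Total worked: 45 h 0 min = 2700 min.
Regular 40 h 0 min = 2400 min at £29.50/h; overtime 5 h 0 min = 300 min at £59.00/h.
Pay = (2400 × £29.50 + 300 × £59.00) ÷ 60 = £1475.00.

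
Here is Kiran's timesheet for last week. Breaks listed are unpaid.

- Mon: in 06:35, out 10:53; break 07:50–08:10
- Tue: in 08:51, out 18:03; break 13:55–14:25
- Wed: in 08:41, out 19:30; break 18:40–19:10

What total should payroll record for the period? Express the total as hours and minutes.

22 h 59 min

Mon: 06:35–10:53 = 4 h 18 min; less 20 min break → 3 h 58 min
Tue: 08:51–18:03 = 9 h 12 min; less 30 min break → 8 h 42 min
Wed: 08:41–19:30 = 10 h 49 min; less 30 min break → 10 h 19 min
Total: 3 h 58 min + 8 h 42 min + 10 h 19 min = 22 h 59 min.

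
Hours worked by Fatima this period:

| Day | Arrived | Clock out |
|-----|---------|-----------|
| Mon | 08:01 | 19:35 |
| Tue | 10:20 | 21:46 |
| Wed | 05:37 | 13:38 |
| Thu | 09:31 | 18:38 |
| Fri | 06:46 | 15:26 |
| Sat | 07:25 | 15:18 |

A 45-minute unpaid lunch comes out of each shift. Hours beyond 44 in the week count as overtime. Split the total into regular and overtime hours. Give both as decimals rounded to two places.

Mon: 08:01–19:35 = 11 h 34 min; less 45 min break → 10 h 49 min
Tue: 10:20–21:46 = 11 h 26 min; less 45 min break → 10 h 41 min
Wed: 05:37–13:38 = 8 h 1 min; less 45 min break → 7 h 16 min
Thu: 09:31–18:38 = 9 h 7 min; less 45 min break → 8 h 22 min
Fri: 06:46–15:26 = 8 h 40 min; less 45 min break → 7 h 55 min
Sat: 07:25–15:18 = 7 h 53 min; less 45 min break → 7 h 8 min
Total worked: 52 h 11 min = 52.18 h.
Threshold 44 h → overtime 8 h 11 min, regular 44 h 0 min.

Regular 44.00 hours, overtime 8.18 hours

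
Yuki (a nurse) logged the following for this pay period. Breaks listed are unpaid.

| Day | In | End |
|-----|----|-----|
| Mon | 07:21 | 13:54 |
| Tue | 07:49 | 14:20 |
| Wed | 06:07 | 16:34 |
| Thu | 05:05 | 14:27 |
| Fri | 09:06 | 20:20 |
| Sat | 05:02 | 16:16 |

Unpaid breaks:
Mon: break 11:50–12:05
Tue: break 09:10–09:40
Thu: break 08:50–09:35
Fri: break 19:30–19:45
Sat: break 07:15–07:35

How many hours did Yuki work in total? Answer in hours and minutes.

Mon: 07:21–13:54 = 6 h 33 min; less 15 min break → 6 h 18 min
Tue: 07:49–14:20 = 6 h 31 min; less 30 min break → 6 h 1 min
Wed: 06:07–16:34 = 10 h 27 min
Thu: 05:05–14:27 = 9 h 22 min; less 45 min break → 8 h 37 min
Fri: 09:06–20:20 = 11 h 14 min; less 15 min break → 10 h 59 min
Sat: 05:02–16:16 = 11 h 14 min; less 20 min break → 10 h 54 min
Total: 6 h 18 min + 6 h 1 min + 10 h 27 min + 8 h 37 min + 10 h 59 min + 10 h 54 min = 53 h 16 min.

53 h 16 min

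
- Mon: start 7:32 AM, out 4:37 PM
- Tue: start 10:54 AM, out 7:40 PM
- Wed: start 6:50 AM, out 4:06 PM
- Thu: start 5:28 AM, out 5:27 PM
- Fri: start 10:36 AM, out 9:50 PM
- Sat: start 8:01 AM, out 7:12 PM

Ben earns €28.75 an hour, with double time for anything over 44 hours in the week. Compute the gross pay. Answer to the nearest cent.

Mon: 7:32 AM–4:37 PM = 9 h 5 min
Tue: 10:54 AM–7:40 PM = 8 h 46 min
Wed: 6:50 AM–4:06 PM = 9 h 16 min
Thu: 5:28 AM–5:27 PM = 11 h 59 min
Fri: 10:36 AM–9:50 PM = 11 h 14 min
Sat: 8:01 AM–7:12 PM = 11 h 11 min
Total worked: 61 h 31 min = 3691 min.
Regular 44 h 0 min = 2640 min at €28.75/h; overtime 17 h 31 min = 1051 min at €57.50/h.
Pay = (2640 × €28.75 + 1051 × €57.50) ÷ 60 = €2272.21.

€2272.21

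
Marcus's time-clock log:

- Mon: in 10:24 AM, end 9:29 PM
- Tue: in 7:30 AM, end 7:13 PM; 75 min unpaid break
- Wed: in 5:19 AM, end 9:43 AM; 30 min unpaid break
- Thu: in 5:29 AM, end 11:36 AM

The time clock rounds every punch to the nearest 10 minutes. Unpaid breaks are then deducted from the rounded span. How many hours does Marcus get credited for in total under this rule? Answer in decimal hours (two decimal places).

Mon: in 10:24 AM→10:20 AM, out 9:29 PM→9:30 PM; 11 h 10 min
Tue: in 7:30 AM→7:30 AM, out 7:13 PM→7:10 PM; 11 h 40 min − 75 min = 10 h 25 min
Wed: in 5:19 AM→5:20 AM, out 9:43 AM→9:40 AM; 4 h 20 min − 30 min = 3 h 50 min
Thu: in 5:29 AM→5:30 AM, out 11:36 AM→11:40 AM; 6 h 10 min
Total credited: 31 h 35 min.

31.58 hours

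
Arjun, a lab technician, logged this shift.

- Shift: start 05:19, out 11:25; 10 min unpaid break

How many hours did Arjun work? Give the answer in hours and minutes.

5 h 56 min

Shift: 05:19–11:25 = 6 h 6 min; less 10 min break → 5 h 56 min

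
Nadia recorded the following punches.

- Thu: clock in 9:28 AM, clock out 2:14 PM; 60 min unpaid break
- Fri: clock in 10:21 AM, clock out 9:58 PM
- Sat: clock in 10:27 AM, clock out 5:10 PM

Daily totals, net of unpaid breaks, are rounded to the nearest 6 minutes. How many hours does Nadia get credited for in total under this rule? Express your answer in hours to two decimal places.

22.10 hours

Thu: 9:28 AM–2:14 PM = 4 h 46 min − 60 min = 3 h 46 min → rounds to 3 h 48 min
Fri: 10:21 AM–9:58 PM = 11 h 37 min → rounds to 11 h 36 min
Sat: 10:27 AM–5:10 PM = 6 h 43 min → rounds to 6 h 42 min
Total credited: 22 h 6 min.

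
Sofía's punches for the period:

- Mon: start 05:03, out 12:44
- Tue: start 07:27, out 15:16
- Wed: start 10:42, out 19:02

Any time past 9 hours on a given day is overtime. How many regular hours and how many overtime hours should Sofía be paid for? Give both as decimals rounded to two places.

Regular 23.83 hours, overtime 0.00 hours

Mon: 05:03–12:44 = 7 h 41 min
Tue: 07:27–15:16 = 7 h 49 min
Wed: 10:42–19:02 = 8 h 20 min
Mon reg 7 h 41 min / OT 0 h 0 min; Tue reg 7 h 49 min / OT 0 h 0 min; Wed reg 8 h 20 min / OT 0 h 0 min.
Totals: regular 23 h 50 min, overtime 0 h 0 min.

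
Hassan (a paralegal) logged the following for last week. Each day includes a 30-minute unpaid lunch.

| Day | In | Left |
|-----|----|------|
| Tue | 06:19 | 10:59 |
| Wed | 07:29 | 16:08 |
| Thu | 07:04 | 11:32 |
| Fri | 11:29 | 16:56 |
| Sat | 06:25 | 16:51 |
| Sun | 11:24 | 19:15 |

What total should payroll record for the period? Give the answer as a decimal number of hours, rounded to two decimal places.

Tue: 06:19–10:59 = 4 h 40 min; less 30 min break → 4 h 10 min
Wed: 07:29–16:08 = 8 h 39 min; less 30 min break → 8 h 9 min
Thu: 07:04–11:32 = 4 h 28 min; less 30 min break → 3 h 58 min
Fri: 11:29–16:56 = 5 h 27 min; less 30 min break → 4 h 57 min
Sat: 06:25–16:51 = 10 h 26 min; less 30 min break → 9 h 56 min
Sun: 11:24–19:15 = 7 h 51 min; less 30 min break → 7 h 21 min
Total: 4 h 10 min + 8 h 9 min + 3 h 58 min + 4 h 57 min + 9 h 56 min + 7 h 21 min = 38 h 31 min.

38.52 hours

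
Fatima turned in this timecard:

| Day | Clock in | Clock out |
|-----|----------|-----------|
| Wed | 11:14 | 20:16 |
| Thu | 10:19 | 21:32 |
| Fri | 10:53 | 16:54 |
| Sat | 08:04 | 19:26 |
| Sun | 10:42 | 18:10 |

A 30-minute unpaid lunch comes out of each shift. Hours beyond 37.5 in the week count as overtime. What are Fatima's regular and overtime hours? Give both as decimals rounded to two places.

Regular 37.50 hours, overtime 5.10 hours

Wed: 11:14–20:16 = 9 h 2 min; less 30 min break → 8 h 32 min
Thu: 10:19–21:32 = 11 h 13 min; less 30 min break → 10 h 43 min
Fri: 10:53–16:54 = 6 h 1 min; less 30 min break → 5 h 31 min
Sat: 08:04–19:26 = 11 h 22 min; less 30 min break → 10 h 52 min
Sun: 10:42–18:10 = 7 h 28 min; less 30 min break → 6 h 58 min
Total worked: 42 h 36 min = 42.60 h.
Threshold 37.5 h → overtime 5 h 6 min, regular 37 h 30 min.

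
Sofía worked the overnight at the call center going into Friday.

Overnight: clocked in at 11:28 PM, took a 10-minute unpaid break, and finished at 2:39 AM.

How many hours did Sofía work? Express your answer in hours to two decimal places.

Overnight: 11:28 PM → midnight = 0 h 32 min; midnight → 2:39 AM = 2 h 39 min; span 3 h 11 min; less 10 min break → 3 h 1 min

3.02 hours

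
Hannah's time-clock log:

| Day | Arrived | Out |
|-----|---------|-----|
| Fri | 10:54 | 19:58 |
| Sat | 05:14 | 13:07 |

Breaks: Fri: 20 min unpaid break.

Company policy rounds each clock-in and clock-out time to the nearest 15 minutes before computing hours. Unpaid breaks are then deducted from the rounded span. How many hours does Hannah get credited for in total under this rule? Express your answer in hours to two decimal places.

16.42 hours

Fri: in 10:54→11:00, out 19:58→20:00; 9 h 0 min − 20 min = 8 h 40 min
Sat: in 05:14→05:15, out 13:07→13:00; 7 h 45 min
Total credited: 16 h 25 min.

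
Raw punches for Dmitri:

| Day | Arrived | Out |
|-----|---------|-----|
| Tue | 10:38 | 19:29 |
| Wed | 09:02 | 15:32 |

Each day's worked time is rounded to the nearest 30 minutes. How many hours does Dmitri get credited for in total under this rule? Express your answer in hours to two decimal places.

15.50 hours

Tue: 10:38–19:29 = 8 h 51 min → rounds to 9 h 0 min
Wed: 09:02–15:32 = 6 h 30 min → rounds to 6 h 30 min
Total credited: 15 h 30 min.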